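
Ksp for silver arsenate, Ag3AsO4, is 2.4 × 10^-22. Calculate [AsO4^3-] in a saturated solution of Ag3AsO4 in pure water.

Ag3AsO4(s) ⇌ 3 Ag^+(aq) + AsO4^3-(aq)
Ksp = [Ag^+]^3[AsO4^3-]
With molar solubility s: [Ag^+] = 3s, [AsO4^3-] = s.
Substituting: Ksp = (3s)^3s = 27s^4
s = (2.4 × 10^-22 / 27)^(1/4) = 1.73 x 10^-6 M
[AsO4^3-] = s = 1.7 x 10^-6 M

1.7 × 10^-6 M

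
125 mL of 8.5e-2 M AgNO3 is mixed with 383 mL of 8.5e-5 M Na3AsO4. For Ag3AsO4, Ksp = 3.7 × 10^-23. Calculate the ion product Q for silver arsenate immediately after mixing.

Q = 5.9e-10

Total volume = 125 + 383 = 508 mL.
[Ag^+] = 8.5 x 10^-2 × (125/508) = 2.09 x 10^-2 M
[AsO4^3-] = 8.5 x 10^-5 × (383/508) = 6.41 × 10^-5 M
Ag3AsO4(s) <=> 3 Ag^+(aq) + AsO4^3-(aq), so Q = [Ag^+]^3[AsO4^3-]
Q = (2.09 × 10^-2)^3(6.41 × 10^-5) = 5.9 x 10^-10
Q > Ksp, so Ag3AsO4 will precipitate.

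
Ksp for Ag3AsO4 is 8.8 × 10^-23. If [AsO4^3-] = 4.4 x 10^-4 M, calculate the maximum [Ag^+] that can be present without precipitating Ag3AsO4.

[Ag^+] ≈ 5.8 × 10^-7 M

Ag3AsO4(s) ⇌ 3 Ag^+(aq) + AsO4^3-(aq)
Ksp = [Ag^+]^3[AsO4^3-]
Precipitation begins when Q = Ksp. With [AsO4^3-] = 4.4 x 10^-4 M:
8.8 × 10^-23 = (4.4 x 10^-4) × [Ag^+]^3
[Ag^+] = (8.8 × 10^-23 / 4.4 × 10^-4)^(1/3) = 5.8 x 10^-7 M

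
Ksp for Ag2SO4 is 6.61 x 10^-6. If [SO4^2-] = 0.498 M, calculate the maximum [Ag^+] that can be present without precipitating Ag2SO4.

Ag2SO4(s) ⇌ 2 Ag^+(aq) + SO4^2-(aq)
Ksp = [Ag^+]^2[SO4^2-]
Precipitation begins when Q = Ksp. With [SO4^2-] = 0.498 M:
6.61 x 10^-6 = (0.498) × [Ag^+]^2
[Ag^+] = (6.61 x 10^-6 / 4.98 x 10^-1)^(1/2) = 3.64 x 10^-3 M

[Ag^+] = 3.64e-3 M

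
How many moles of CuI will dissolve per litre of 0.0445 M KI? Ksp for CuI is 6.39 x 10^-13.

s = 1.44e-11 M

CuI(s) ⇌ Cu^+ + I^-
Ksp = [Cu^+][I^-]
Let s = moles of CuI that dissolve per litre. [Cu^+] = s, [I^-] = 0.0445 + s ≈ 0.0445 (common-ion effect: I^- is already 0.0445 M).
Ksp ≈ s × 0.0445
s = 1.44 × 10^-11 M
Check: s = 1.4 × 10^-11 ≪ 0.0445, so the approximation is valid.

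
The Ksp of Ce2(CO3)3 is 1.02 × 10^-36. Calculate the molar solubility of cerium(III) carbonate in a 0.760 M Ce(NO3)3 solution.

Ce2(CO3)3(s) ⇌ 2 Ce^3+(aq) + 3 CO3^2-(aq)
Ksp = [Ce^3+]^2[CO3^2-]^3
Let s = moles of Ce2(CO3)3 that dissolve per litre. [Ce^3+] = 0.760 + 2s ≈ 0.760, [CO3^2-] = 3s (since Ce^3+ from Ce(NO3)3 dominates).
Ksp ≈ (0.760)^2 × (3s)^3
s = 4.03 x 10^-13 M
Check: 2s = 8.1 × 10^-13 ≪ 0.760, so the approximation is valid.

s = 4.03 x 10^-13 M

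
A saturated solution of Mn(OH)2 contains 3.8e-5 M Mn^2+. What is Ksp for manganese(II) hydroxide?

Mn(OH)2(s) ⇌ Mn^2+ + 2 OH^-
Stoichiometry gives [OH^-] = (2/1)[Mn^2+] = 7.60 × 10^-5 M.
Ksp = [Mn^2+][OH^-]^2
Ksp = 3.8 × 10^-5 × (7.60 x 10^-5)^2 = 2.2 x 10^-13

2.2 x 10^-13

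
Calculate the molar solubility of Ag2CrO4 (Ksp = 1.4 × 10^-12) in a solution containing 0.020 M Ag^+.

3.5 x 10^-9 M

Ag2CrO4(s) <=> 2 Ag^+(aq) + CrO4^2-(aq)
Ksp = [Ag^+]^2[CrO4^2-]
Let s = moles of Ag2CrO4 that dissolve per litre. [Ag^+] = 0.020 + 2s ≈ 0.020, [CrO4^2-] = s (Ksp is small, so little additional dissolves).
Ksp ≈ (0.020)^2 × s
s = 3.5 × 10^-9 M
Check: 2s = 7.0 x 10^-9 ≪ 0.020, so the approximation is valid.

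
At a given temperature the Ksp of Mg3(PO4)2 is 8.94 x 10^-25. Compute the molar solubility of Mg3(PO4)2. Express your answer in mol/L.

Mg3(PO4)2(s) <=> 3 Mg^2+ + 2 PO4^3-
Ksp = [Mg^2+]^3[PO4^3-]^2
If s mol/L of Mg3(PO4)2 dissolves, [Mg^2+] = 3s and [PO4^3-] = 2s.
So Ksp = (3s)^3 × (2s)^2 = 108s^5
Solving, s = (8.94 x 10^-25/108)^(1/5) = 6.08 × 10^-6 M

6.08 × 10^-6 M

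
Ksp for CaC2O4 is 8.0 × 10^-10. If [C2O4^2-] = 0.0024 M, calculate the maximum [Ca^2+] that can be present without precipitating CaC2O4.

3.3 × 10^-7 M

CaC2O4(s) <=> Ca^2+ + C2O4^2-
Ksp = [Ca^2+][C2O4^2-]
Precipitation begins when Q = Ksp. With [C2O4^2-] = 0.0024 M:
8.0 × 10^-10 = (0.0024) × [Ca^2+]
[Ca^2+] = (8.0 × 10^-10 / 2.4 x 10^-3) = 3.3 x 10^-7 M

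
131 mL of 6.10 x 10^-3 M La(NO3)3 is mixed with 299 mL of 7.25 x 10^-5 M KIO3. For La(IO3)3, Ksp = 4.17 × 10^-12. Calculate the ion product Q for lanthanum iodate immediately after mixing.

2.38 × 10^-16

Total volume = 131 + 299 = 430 mL.
[La^3+] = 6.10 × 10^-3 × (131/430) = 1.858 x 10^-3 M
[IO3^-] = 7.25 x 10^-5 × (299/430) = 5.041 × 10^-5 M
La(IO3)3(s) ⇌ La^3+(aq) + 3 IO3^-(aq), so Q = [La^3+][IO3^-]^3
Q = (1.858 × 10^-3)(5.041 x 10^-5)^3 = 2.38 × 10^-16
Q < Ksp, so no precipitate of La(IO3)3 forms.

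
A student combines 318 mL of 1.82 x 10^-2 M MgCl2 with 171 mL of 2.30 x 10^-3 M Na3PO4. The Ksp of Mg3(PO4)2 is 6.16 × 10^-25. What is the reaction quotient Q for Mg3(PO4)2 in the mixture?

Q = 1.07 × 10^-12

Total volume = 318 + 171 = 489 mL.
[Mg^2+] = 1.82 x 10^-2 × (318/489) = 1.184 × 10^-2 M
[PO4^3-] = 2.30 × 10^-3 × (171/489) = 8.043 x 10^-4 M
Mg3(PO4)2(s) ⇌ 3 Mg^2+(aq) + 2 PO4^3-(aq), so Q = [Mg^2+]^3[PO4^3-]^2
Q = (1.184 x 10^-2)^3(8.043 × 10^-4)^2 = 1.07 × 10^-12
Q > Ksp, so Mg3(PO4)2 will precipitate.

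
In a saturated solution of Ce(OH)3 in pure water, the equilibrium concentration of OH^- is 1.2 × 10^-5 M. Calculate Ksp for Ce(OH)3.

Ce(OH)3(s) <=> Ce^3+(aq) + 3 OH^-(aq)
Stoichiometry gives [Ce^3+] = (1/3)[OH^-] = 4.00 × 10^-6 M.
Ksp = [Ce^3+][OH^-]^3
Ksp = 4.00 x 10^-6 × (1.2 × 10^-5)^3 = 6.9 × 10^-21

Ksp ≈ 6.9 x 10^-21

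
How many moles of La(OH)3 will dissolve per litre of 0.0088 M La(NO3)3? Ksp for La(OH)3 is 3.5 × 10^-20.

s ≈ 5.3e-7 M

La(OH)3(s) ⇌ La^3+ + 3 OH^-
Ksp = [La^3+][OH^-]^3
If s mol/L dissolves here, [La^3+] = 0.0088 + s ≈ 0.0088, [OH^-] = 3s (Ksp is small, so little additional dissolves).
Ksp ≈ 0.0088 × (3s)^3
s = 5.3 x 10^-7 M
Check: s = 5.3 × 10^-7 ≪ 0.0088, so the approximation is valid.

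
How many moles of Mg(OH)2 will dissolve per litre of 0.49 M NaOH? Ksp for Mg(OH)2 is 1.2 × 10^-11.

Mg(OH)2(s) ⇌ Mg^2+ + 2 OH^-
Ksp = [Mg^2+][OH^-]^2
If s mol/L dissolves here, [Mg^2+] = s, [OH^-] = 0.49 + 2s ≈ 0.49 (Ksp is small, so little additional dissolves).
Ksp ≈ s × (0.49)^2
s = 5.0 x 10^-11 M
Check: 2s = 1.0 x 10^-10 ≪ 0.49, so the approximation is valid.

5.0 × 10^-11 M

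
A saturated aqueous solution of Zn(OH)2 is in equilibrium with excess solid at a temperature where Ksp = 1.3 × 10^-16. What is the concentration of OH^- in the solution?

[OH^-] = 6.4e-6 M

Zn(OH)2(s) ⇌ Zn^2+ + 2 OH^-
Ksp = [Zn^2+][OH^-]^2
If s mol/L of Zn(OH)2 dissolves, [Zn^2+] = s and [OH^-] = 2s.
Substituting: Ksp = s(2s)^2 = 4s^3
s = (1.3 × 10^-16 / 4)^(1/3) = 3.19 × 10^-6 M
[OH^-] = 2s = 6.4 × 10^-6 M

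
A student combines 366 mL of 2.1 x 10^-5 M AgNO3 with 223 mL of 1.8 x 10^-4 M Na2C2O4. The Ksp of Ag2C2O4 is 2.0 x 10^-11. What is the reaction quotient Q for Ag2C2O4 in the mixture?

Total volume = 366 + 223 = 589 mL.
[Ag^+] = 2.1 × 10^-5 × (366/589) = 1.30 × 10^-5 M
[C2O4^2-] = 1.8 × 10^-4 × (223/589) = 6.81 × 10^-5 M
Ag2C2O4(s) ⇌ 2 Ag^+(aq) + C2O4^2-(aq), so Q = [Ag^+]^2[C2O4^2-]
Q = (1.30 x 10^-5)^2(6.81 x 10^-5) = 1.2 × 10^-14
Q < Ksp, so no precipitate of Ag2C2O4 forms.

1.2 × 10^-14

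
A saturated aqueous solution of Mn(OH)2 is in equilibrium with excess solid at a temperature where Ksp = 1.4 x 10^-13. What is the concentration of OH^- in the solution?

[OH^-] ≈ 6.5 × 10^-5 M

Mn(OH)2(s) ⇌ Mn^2+ + 2 OH^-
Ksp = [Mn^2+][OH^-]^2
With molar solubility s: [Mn^2+] = s, [OH^-] = 2s.
So Ksp = s × (2s)^2 = 4s^3
Solving, s = (1.4 x 10^-13/4)^(1/3) = 3.27 × 10^-5 M
[OH^-] = 2s = 6.5 × 10^-5 M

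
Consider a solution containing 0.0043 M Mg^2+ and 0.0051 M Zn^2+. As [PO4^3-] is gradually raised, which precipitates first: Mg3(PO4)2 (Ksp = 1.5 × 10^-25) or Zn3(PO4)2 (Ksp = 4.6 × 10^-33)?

Precipitation of each salt starts when its ion product equals its Ksp.
For Mg3(PO4)2: 1.5 × 10^-25 = (0.0043)^3 × [PO4^3-]^2  ⇒  [PO4^3-] = 1.4 × 10^-9 M.
For Zn3(PO4)2: 4.6 × 10^-33 = (0.0051)^3 × [PO4^3-]^2  ⇒  [PO4^3-] = 1.9 × 10^-13 M.
The salt with the lower threshold [PO4^3-] precipitates first: Zn3(PO4)2.

Zn3(PO4)2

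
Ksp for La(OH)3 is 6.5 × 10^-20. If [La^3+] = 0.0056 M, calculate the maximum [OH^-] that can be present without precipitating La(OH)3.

[OH^-] ≈ 2.3 × 10^-6 M

La(OH)3(s) <=> La^3+ + 3 OH^-
Ksp = [La^3+][OH^-]^3
Precipitation begins when Q = Ksp. With [La^3+] = 0.0056 M:
6.5 × 10^-20 = (0.0056) × [OH^-]^3
[OH^-] = (6.5 × 10^-20 / 5.6 × 10^-3)^(1/3) = 2.3 × 10^-6 M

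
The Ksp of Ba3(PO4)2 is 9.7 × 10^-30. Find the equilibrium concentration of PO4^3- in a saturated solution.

1.2e-6 M

Ba3(PO4)2(s) <=> 3 Ba^2+ + 2 PO4^3-
Ksp = [Ba^2+]^3[PO4^3-]^2
For each mole of Ba3(PO4)2 that dissolves: [Ba^2+] = 3s, [PO4^3-] = 2s.
Ksp = (3s)^3(2s)^2 = 108s^5
s = (9.7 × 10^-30 / 108)^(1/5) = 6.18 x 10^-7 M
[PO4^3-] = 2s = 1.2 x 10^-6 M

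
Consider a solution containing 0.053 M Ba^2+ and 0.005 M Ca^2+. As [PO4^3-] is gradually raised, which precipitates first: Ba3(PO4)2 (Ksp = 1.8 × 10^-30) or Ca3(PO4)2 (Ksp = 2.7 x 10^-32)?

Ba3(PO4)2

Precipitation of each salt starts when its ion product equals its Ksp.
For Ba3(PO4)2: 1.8 × 10^-30 = (0.053)^3 × [PO4^3-]^2  ⇒  [PO4^3-] = 1.1 × 10^-13 M.
For Ca3(PO4)2: 2.7 x 10^-32 = (0.005)^3 × [PO4^3-]^2  ⇒  [PO4^3-] = 4.6 x 10^-13 M.
The salt with the lower threshold [PO4^3-] precipitates first: Ba3(PO4)2.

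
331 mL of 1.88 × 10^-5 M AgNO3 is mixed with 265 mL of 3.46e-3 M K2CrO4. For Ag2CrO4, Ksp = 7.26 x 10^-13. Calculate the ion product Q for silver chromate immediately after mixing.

Total volume = 331 + 265 = 596 mL.
[Ag^+] = 1.88 × 10^-5 × (331/596) = 1.044 x 10^-5 M
[CrO4^2-] = 3.46 × 10^-3 × (265/596) = 1.538 × 10^-3 M
Ag2CrO4(s) <=> 2 Ag^+ + CrO4^2-, so Q = [Ag^+]^2[CrO4^2-]
Q = (1.044 × 10^-5)^2(1.538 x 10^-3) = 1.68 x 10^-13
Q < Ksp, so no precipitate of Ag2CrO4 forms.

Q ≈ 1.68e-13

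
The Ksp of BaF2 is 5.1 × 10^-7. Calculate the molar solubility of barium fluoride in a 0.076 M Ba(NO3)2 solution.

1.3 × 10^-3 M

BaF2(s) ⇌ Ba^2+(aq) + 2 F^-(aq)
Ksp = [Ba^2+][F^-]^2
If s mol/L dissolves here, [Ba^2+] = 0.076 + s ≈ 0.076, [F^-] = 2s (common-ion effect: Ba^2+ is already 0.076 M).
Ksp ≈ 0.076 × (2s)^2
s = 1.3 × 10^-3 M
Check: s = 1.3 × 10^-3 ≪ 0.076, so the approximation is valid.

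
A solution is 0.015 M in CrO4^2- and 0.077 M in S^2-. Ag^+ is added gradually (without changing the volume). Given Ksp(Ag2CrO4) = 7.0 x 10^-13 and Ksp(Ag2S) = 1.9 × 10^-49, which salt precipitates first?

Precipitation of each salt starts when its ion product equals its Ksp.
For Ag2CrO4: 7.0 x 10^-13 = 0.015 × [Ag^+]^2  ⇒  [Ag^+] = 6.8 × 10^-6 M.
For Ag2S: 1.9 × 10^-49 = 0.077 × [Ag^+]^2  ⇒  [Ag^+] = 1.6 × 10^-24 M.
The salt with the lower threshold [Ag^+] precipitates first: Ag2S.

Ag2S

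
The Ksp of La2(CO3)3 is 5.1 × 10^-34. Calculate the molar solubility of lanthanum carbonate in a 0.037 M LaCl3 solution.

La2(CO3)3(s) ⇌ 2 La^3+(aq) + 3 CO3^2-(aq)
Ksp = [La^3+]^2[CO3^2-]^3
If s mol/L dissolves here, [La^3+] = 0.037 + 2s ≈ 0.037, [CO3^2-] = 3s (Ksp is small, so little additional dissolves).
Ksp ≈ (0.037)^2 × (3s)^3
s = 2.4 x 10^-11 M
Check: 2s = 4.8 × 10^-11 ≪ 0.037, so the approximation is valid.

2.4 × 10^-11 M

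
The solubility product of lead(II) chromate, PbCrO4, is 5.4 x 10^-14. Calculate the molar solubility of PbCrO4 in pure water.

PbCrO4(s) ⇌ Pb^2+ + CrO4^2-
Ksp = [Pb^2+][CrO4^2-]
Let s = molar solubility. Then [Pb^2+] = s and [CrO4^2-] = s.
Ksp = s^2
s = (5.4 x 10^-14)^(1/2) = 2.3 × 10^-7 M

s = 2.3 × 10^-7 M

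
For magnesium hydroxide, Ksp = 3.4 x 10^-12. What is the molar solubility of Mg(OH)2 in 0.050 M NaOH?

Mg(OH)2(s) <=> Mg^2+ + 2 OH^-
Ksp = [Mg^2+][OH^-]^2
Let s be the molar solubility in this solution. [Mg^2+] = s, [OH^-] = 0.050 + 2s ≈ 0.050 (Ksp is small, so little additional dissolves).
Ksp ≈ s × (0.050)^2
s = 1.4 × 10^-9 M
Check: 2s = 2.7 × 10^-9 ≪ 0.050, so the approximation is valid.

s = 1.4 × 10^-9 M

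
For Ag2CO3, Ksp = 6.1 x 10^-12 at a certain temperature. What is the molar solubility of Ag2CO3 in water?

Ag2CO3(s) ⇌ 2 Ag^+ + CO3^2-
Ksp = [Ag^+]^2[CO3^2-]
With molar solubility s: [Ag^+] = 2s, [CO3^2-] = s.
Substituting: Ksp = (2s)^2s = 4s^3
s^3 = 6.1 x 10^-12 / 4, so s = 1.2 × 10^-4 M

s ≈ 1.2e-4 M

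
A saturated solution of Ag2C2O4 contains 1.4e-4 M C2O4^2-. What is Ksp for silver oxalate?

1.1 × 10^-11

Ag2C2O4(s) <=> 2 Ag^+ + C2O4^2-
Stoichiometry gives [Ag^+] = (2/1)[C2O4^2-] = 2.80 × 10^-4 M.
Ksp = [Ag^+]^2[C2O4^2-]
Ksp = (2.80 x 10^-4)^2 × 1.4 × 10^-4 = 1.1 × 10^-11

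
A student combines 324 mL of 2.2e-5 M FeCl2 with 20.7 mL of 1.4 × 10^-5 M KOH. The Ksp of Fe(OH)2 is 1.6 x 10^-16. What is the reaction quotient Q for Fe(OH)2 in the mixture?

Q = 1.5 x 10^-17

Total volume = 324 + 20.7 = 344.7 mL.
[Fe^2+] = 2.2 x 10^-5 × (324/344.7) = 2.07 x 10^-5 M
[OH^-] = 1.4 × 10^-5 × (20.7/344.7) = 8.41 × 10^-7 M
Fe(OH)2(s) ⇌ Fe^2+(aq) + 2 OH^-(aq), so Q = [Fe^2+][OH^-]^2
Q = (2.07 × 10^-5)(8.41 × 10^-7)^2 = 1.5 x 10^-17
Q < Ksp, so no precipitate of Fe(OH)2 forms.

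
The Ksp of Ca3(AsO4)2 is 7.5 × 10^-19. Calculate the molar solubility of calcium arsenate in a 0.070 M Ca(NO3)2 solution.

Ca3(AsO4)2(s) <=> 3 Ca^2+(aq) + 2 AsO4^3-(aq)
Ksp = [Ca^2+]^3[AsO4^3-]^2
Let s = moles of Ca3(AsO4)2 that dissolve per litre. [Ca^2+] = 0.070 + 3s ≈ 0.070, [AsO4^3-] = 2s (since Ca^2+ from Ca(NO3)2 dominates).
Ksp ≈ (0.070)^3 × (2s)^2
s = 2.3 x 10^-8 M
Check: 3s = 7.0 × 10^-8 ≪ 0.070, so the approximation is valid.

s ≈ 2.3 x 10^-8 M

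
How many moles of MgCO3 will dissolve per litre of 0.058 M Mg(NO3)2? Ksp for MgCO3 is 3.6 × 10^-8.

MgCO3(s) <=> Mg^2+(aq) + CO3^2-(aq)
Ksp = [Mg^2+][CO3^2-]
If s mol/L dissolves here, [Mg^2+] = 0.058 + s ≈ 0.058, [CO3^2-] = s (since Mg^2+ from Mg(NO3)2 dominates).
Ksp ≈ 0.058 × s
s = 6.2 × 10^-7 M
Check: s = 6.2 × 10^-7 ≪ 0.058, so the approximation is valid.

6.2 x 10^-7 M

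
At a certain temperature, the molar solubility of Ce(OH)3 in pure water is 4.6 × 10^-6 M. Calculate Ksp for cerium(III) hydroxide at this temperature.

Ksp = 1.2e-20

Ce(OH)3(s) <=> Ce^3+(aq) + 3 OH^-(aq)
With molar solubility s: [Ce^3+] = s, [OH^-] = 3s.
Ksp = [Ce^3+][OH^-]^3
So Ksp = s × (3s)^3 = 27s^4
Ksp = 27 × (4.6 x 10^-6)^4 = 1.2 × 10^-20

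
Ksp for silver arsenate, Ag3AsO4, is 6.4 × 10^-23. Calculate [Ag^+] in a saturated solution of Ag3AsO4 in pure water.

Ag3AsO4(s) ⇌ 3 Ag^+ + AsO4^3-
Ksp = [Ag^+]^3[AsO4^3-]
Let s = molar solubility. Then [Ag^+] = 3s and [AsO4^3-] = s.
So Ksp = (3s)^3 × s = 27s^4
Solving, s = (6.4 × 10^-23/27)^(1/4) = 1.24 × 10^-6 M
[Ag^+] = 3s = 3.7 × 10^-6 M

[Ag^+] = 3.7e-6 M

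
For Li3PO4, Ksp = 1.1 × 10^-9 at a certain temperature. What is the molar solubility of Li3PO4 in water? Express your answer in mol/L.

Li3PO4(s) ⇌ 3 Li^+(aq) + PO4^3-(aq)
Ksp = [Li^+]^3[PO4^3-]
With molar solubility s: [Li^+] = 3s, [PO4^3-] = s.
Substituting: Ksp = (3s)^3s = 27s^4
Solving, s = (1.1 × 10^-9/27)^(1/4) = 2.5 × 10^-3 M

s ≈ 2.5 x 10^-3 M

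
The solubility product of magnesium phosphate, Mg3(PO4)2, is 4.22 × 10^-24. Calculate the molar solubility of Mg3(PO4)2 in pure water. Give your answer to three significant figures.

Mg3(PO4)2(s) ⇌ 3 Mg^2+(aq) + 2 PO4^3-(aq)
Ksp = [Mg^2+]^3[PO4^3-]^2
For each mole of Mg3(PO4)2 that dissolves: [Mg^2+] = 3s, [PO4^3-] = 2s.
Ksp = (3s)^3(2s)^2 = 108s^5
Solving, s = (4.22 × 10^-24/108)^(1/5) = 8.29 x 10^-6 M

s = 8.29 x 10^-6 M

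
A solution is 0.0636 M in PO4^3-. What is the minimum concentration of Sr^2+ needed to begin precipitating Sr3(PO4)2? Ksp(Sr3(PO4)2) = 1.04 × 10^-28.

2.95e-9 M

Sr3(PO4)2(s) <=> 3 Sr^2+(aq) + 2 PO4^3-(aq)
Ksp = [Sr^2+]^3[PO4^3-]^2
Precipitation begins when Q = Ksp. With [PO4^3-] = 0.0636 M:
1.04 × 10^-28 = (0.0636)^2 × [Sr^2+]^3
[Sr^2+] = (1.04 × 10^-28 / 4.045 × 10^-3)^(1/3) = 2.95 x 10^-9 M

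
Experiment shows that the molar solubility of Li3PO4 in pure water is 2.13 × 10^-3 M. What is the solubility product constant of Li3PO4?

Ksp = 5.56 × 10^-10

Li3PO4(s) ⇌ 3 Li^+ + PO4^3-
Let s = molar solubility. Then [Li^+] = 3s and [PO4^3-] = s.
Ksp = [Li^+]^3[PO4^3-]
Substituting: Ksp = (3s)^3s = 27s^4
With s = 2.13 × 10^-3: Ksp = 5.56 × 10^-10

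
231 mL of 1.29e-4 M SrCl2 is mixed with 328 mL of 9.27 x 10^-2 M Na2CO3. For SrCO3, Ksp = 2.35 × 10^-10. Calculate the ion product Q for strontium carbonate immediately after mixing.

Total volume = 231 + 328 = 559 mL.
[Sr^2+] = 1.29 x 10^-4 × (231/559) = 5.331 × 10^-5 M
[CO3^2-] = 9.27 × 10^-2 × (328/559) = 5.439 × 10^-2 M
SrCO3(s) ⇌ Sr^2+ + CO3^2-, so Q = [Sr^2+][CO3^2-]
Q = (5.331 × 10^-5)(5.439 × 10^-2) = 2.90 x 10^-6
Q > Ksp, so SrCO3 will precipitate.

Q = 2.90e-6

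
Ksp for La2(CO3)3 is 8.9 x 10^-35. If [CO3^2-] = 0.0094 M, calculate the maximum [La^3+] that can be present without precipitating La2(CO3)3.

[La^3+] = 1.0 × 10^-14 M

La2(CO3)3(s) ⇌ 2 La^3+ + 3 CO3^2-
Ksp = [La^3+]^2[CO3^2-]^3
Precipitation begins when Q = Ksp. With [CO3^2-] = 0.0094 M:
8.9 x 10^-35 = (0.0094)^3 × [La^3+]^2
[La^3+] = (8.9 x 10^-35 / 8.31 × 10^-7)^(1/2) = 1.0 × 10^-14 M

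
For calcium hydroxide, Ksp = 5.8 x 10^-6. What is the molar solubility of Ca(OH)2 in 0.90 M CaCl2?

Ca(OH)2(s) ⇌ Ca^2+ + 2 OH^-
Ksp = [Ca^2+][OH^-]^2
Let s be the molar solubility in this solution. [Ca^2+] = 0.90 + s ≈ 0.90, [OH^-] = 2s (Ksp is small, so little additional dissolves).
Ksp ≈ 0.90 × (2s)^2
s = 1.3 × 10^-3 M
Check: s = 1.3 × 10^-3 ≪ 0.90, so the approximation is valid.

1.3e-3 M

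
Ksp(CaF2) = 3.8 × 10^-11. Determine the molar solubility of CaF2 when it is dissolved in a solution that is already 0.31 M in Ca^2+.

5.5 x 10^-6 M

CaF2(s) ⇌ Ca^2+(aq) + 2 F^-(aq)
Ksp = [Ca^2+][F^-]^2
Let s be the molar solubility in this solution. [Ca^2+] = 0.31 + s ≈ 0.31, [F^-] = 2s (Ksp is small, so little additional dissolves).
Ksp ≈ 0.31 × (2s)^2
s = 5.5 x 10^-6 M
Check: s = 5.5 × 10^-6 ≪ 0.31, so the approximation is valid.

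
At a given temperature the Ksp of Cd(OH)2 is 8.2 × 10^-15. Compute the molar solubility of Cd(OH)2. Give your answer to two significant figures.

Cd(OH)2(s) ⇌ Cd^2+(aq) + 2 OH^-(aq)
Ksp = [Cd^2+][OH^-]^2
If s mol/L of Cd(OH)2 dissolves, [Cd^2+] = s and [OH^-] = 2s.
Substituting: Ksp = s(2s)^2 = 4s^3
s^3 = 8.2 × 10^-15 / 4, so s = 1.3 x 10^-5 M

s ≈ 1.3 × 10^-5 M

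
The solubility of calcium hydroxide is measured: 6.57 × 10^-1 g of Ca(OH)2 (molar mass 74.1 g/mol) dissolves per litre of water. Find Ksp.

Ksp = 2.79 × 10^-6

Molar solubility s = (6.57 × 10^-1 g/L) / (74.1 g/mol) = 8.866 × 10^-3 M.
Ca(OH)2(s) ⇌ Ca^2+ + 2 OH^-
With molar solubility s: [Ca^2+] = s, [OH^-] = 2s.
Ksp = [Ca^2+][OH^-]^2
So Ksp = s × (2s)^2 = 4s^3
Ksp = 4 × (8.866 × 10^-3)^3 = 2.79 × 10^-6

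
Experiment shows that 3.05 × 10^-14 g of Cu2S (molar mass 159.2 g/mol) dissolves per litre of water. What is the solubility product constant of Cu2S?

Ksp = 2.81 × 10^-47

Molar solubility s = (3.05 x 10^-14 g/L) / (159.2 g/mol) = 1.916 × 10^-16 M.
Cu2S(s) <=> 2 Cu^+(aq) + S^2-(aq)
With molar solubility s: [Cu^+] = 2s, [S^2-] = s.
Ksp = [Cu^+]^2[S^2-]
So Ksp = (2s)^2 × s = 4s^3
With s = 1.916 × 10^-16: Ksp = 2.81 × 10^-47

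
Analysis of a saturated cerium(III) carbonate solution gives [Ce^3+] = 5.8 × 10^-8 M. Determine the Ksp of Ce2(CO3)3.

Ksp = 2.2e-36

Ce2(CO3)3(s) ⇌ 2 Ce^3+(aq) + 3 CO3^2-(aq)
Stoichiometry gives [CO3^2-] = (3/2)[Ce^3+] = 8.70 × 10^-8 M.
Ksp = [Ce^3+]^2[CO3^2-]^3
Ksp = (5.8 x 10^-8)^2 × (8.70 x 10^-8)^3 = 2.2 x 10^-36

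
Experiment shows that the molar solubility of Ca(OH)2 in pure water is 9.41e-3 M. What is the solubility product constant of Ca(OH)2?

Ksp ≈ 3.33 × 10^-6

Ca(OH)2(s) ⇌ Ca^2+(aq) + 2 OH^-(aq)
Let s = molar solubility. Then [Ca^2+] = s and [OH^-] = 2s.
Ksp = [Ca^2+][OH^-]^2
Ksp = s(2s)^2 = 4s^3
With s = 9.41 × 10^-3: Ksp = 3.33 x 10^-6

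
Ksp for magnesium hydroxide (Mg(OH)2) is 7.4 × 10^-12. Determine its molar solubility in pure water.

s ≈ 1.2 x 10^-4 M

Mg(OH)2(s) ⇌ Mg^2+ + 2 OH^-
Ksp = [Mg^2+][OH^-]^2
For each mole of Mg(OH)2 that dissolves: [Mg^2+] = s, [OH^-] = 2s.
So Ksp = s × (2s)^2 = 4s^3
s = (7.4 × 10^-12 / 4)^(1/3) = 1.2 × 10^-4 M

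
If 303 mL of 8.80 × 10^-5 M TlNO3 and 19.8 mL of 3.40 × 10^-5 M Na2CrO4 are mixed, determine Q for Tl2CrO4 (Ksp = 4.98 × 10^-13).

1.42 × 10^-14

Total volume = 303 + 19.8 = 322.8 mL.
[Tl^+] = 8.80 × 10^-5 × (303/322.8) = 8.260 × 10^-5 M
[CrO4^2-] = 3.40 × 10^-5 × (19.8/322.8) = 2.086 × 10^-6 M
Tl2CrO4(s) <=> 2 Tl^+(aq) + CrO4^2-(aq), so Q = [Tl^+]^2[CrO4^2-]
Q = (8.260 x 10^-5)^2(2.086 × 10^-6) = 1.42 × 10^-14
Q < Ksp, so no precipitate of Tl2CrO4 forms.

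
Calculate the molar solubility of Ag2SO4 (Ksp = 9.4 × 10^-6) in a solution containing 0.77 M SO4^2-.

1.7 × 10^-3 M

Ag2SO4(s) ⇌ 2 Ag^+(aq) + SO4^2-(aq)
Ksp = [Ag^+]^2[SO4^2-]
Let s be the molar solubility in this solution. [Ag^+] = 2s, [SO4^2-] = 0.77 + s ≈ 0.77 (since the SO4^2- already present dominates).
Ksp ≈ (2s)^2 × 0.77
s = 1.7 × 10^-3 M
Check: s = 1.7 × 10^-3 ≪ 0.77, so the approximation is valid.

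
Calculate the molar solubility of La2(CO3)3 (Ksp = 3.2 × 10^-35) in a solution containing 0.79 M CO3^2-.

La2(CO3)3(s) <=> 2 La^3+(aq) + 3 CO3^2-(aq)
Ksp = [La^3+]^2[CO3^2-]^3
If s mol/L dissolves here, [La^3+] = 2s, [CO3^2-] = 0.79 + 3s ≈ 0.79 (common-ion effect: CO3^2- is already 0.79 M).
Ksp ≈ (2s)^2 × (0.79)^3
s = 4.0 × 10^-18 M
Check: 3s = 1.2 × 10^-17 ≪ 0.79, so the approximation is valid.

4.0e-18 M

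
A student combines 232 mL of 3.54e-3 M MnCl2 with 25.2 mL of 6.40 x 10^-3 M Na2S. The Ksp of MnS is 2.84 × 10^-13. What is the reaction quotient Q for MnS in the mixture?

Q ≈ 2.00e-6

Total volume = 232 + 25.2 = 257.2 mL.
[Mn^2+] = 3.54 × 10^-3 × (232/257.2) = 3.193 x 10^-3 M
[S^2-] = 6.40 × 10^-3 × (25.2/257.2) = 6.271 × 10^-4 M
MnS(s) ⇌ Mn^2+ + S^2-, so Q = [Mn^2+][S^2-]
Q = (3.193 x 10^-3)(6.271 x 10^-4) = 2.00 × 10^-6
Q > Ksp, so MnS will precipitate.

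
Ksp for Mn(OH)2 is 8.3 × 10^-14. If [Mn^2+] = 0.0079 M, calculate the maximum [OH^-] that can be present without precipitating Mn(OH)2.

3.2e-6 M

Mn(OH)2(s) ⇌ Mn^2+(aq) + 2 OH^-(aq)
Ksp = [Mn^2+][OH^-]^2
Precipitation begins when Q = Ksp. With [Mn^2+] = 0.0079 M:
8.3 × 10^-14 = (0.0079) × [OH^-]^2
[OH^-] = (8.3 × 10^-14 / 7.9 × 10^-3)^(1/2) = 3.2 × 10^-6 M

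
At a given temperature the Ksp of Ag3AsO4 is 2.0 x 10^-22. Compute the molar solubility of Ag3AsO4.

s = 1.6e-6 M

Ag3AsO4(s) ⇌ 3 Ag^+ + AsO4^3-
Ksp = [Ag^+]^3[AsO4^3-]
If s mol/L of Ag3AsO4 dissolves, [Ag^+] = 3s and [AsO4^3-] = s.
Ksp = (3s)^3s = 27s^4
s = (2.0 x 10^-22 / 27)^(1/4) = 1.6 × 10^-6 M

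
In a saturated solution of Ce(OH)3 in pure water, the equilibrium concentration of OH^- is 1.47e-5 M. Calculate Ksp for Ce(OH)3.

Ksp ≈ 1.56 × 10^-20

Ce(OH)3(s) ⇌ Ce^3+(aq) + 3 OH^-(aq)
Stoichiometry gives [Ce^3+] = (1/3)[OH^-] = 4.900 × 10^-6 M.
Ksp = [Ce^3+][OH^-]^3
Ksp = 4.900 × 10^-6 × (1.47 x 10^-5)^3 = 1.56 x 10^-20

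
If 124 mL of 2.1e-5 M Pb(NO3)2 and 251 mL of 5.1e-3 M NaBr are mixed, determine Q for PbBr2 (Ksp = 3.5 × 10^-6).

Q ≈ 8.1 × 10^-11

Total volume = 124 + 251 = 375 mL.
[Pb^2+] = 2.1 x 10^-5 × (124/375) = 6.94 × 10^-6 M
[Br^-] = 5.1 × 10^-3 × (251/375) = 3.41 × 10^-3 M
PbBr2(s) ⇌ Pb^2+ + 2 Br^-, so Q = [Pb^2+][Br^-]^2
Q = (6.94 x 10^-6)(3.41 x 10^-3)^2 = 8.1 x 10^-11
Q < Ksp, so no precipitate of PbBr2 forms.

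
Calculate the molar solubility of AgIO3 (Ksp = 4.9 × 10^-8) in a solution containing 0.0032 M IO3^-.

AgIO3(s) ⇌ Ag^+(aq) + IO3^-(aq)
Ksp = [Ag^+][IO3^-]
Let s = moles of AgIO3 that dissolve per litre. [Ag^+] = s, [IO3^-] = 0.0032 + s ≈ 0.0032 (Ksp is small, so little additional dissolves).
Ksp ≈ s × 0.0032
s = 1.5 x 10^-5 M
Check: s = 1.5 × 10^-5 ≪ 0.0032, so the approximation is valid.

s = 1.5e-5 M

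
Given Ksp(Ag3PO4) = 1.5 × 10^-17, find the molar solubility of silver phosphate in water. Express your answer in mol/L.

s ≈ 2.7 × 10^-5 M

Ag3PO4(s) <=> 3 Ag^+ + PO4^3-
Ksp = [Ag^+]^3[PO4^3-]
With molar solubility s: [Ag^+] = 3s, [PO4^3-] = s.
Substituting: Ksp = (3s)^3s = 27s^4
Solving, s = (1.5 × 10^-17/27)^(1/4) = 2.7 × 10^-5 M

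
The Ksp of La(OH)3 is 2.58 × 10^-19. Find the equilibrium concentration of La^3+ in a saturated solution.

La(OH)3(s) ⇌ La^3+(aq) + 3 OH^-(aq)
Ksp = [La^3+][OH^-]^3
With molar solubility s: [La^3+] = s, [OH^-] = 3s.
So Ksp = s × (3s)^3 = 27s^4
s^4 = 2.58 × 10^-19 / 27, so s = 9.887 x 10^-6 M
[La^3+] = s = 9.89 x 10^-6 M

9.89 x 10^-6 M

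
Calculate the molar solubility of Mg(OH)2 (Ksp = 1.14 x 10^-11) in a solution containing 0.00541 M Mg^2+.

2.30 × 10^-5 M

Mg(OH)2(s) <=> Mg^2+ + 2 OH^-
Ksp = [Mg^2+][OH^-]^2
Let s = moles of Mg(OH)2 that dissolve per litre. [Mg^2+] = 0.00541 + s ≈ 0.00541, [OH^-] = 2s (common-ion effect: Mg^2+ is already 0.00541 M).
Ksp ≈ 0.00541 × (2s)^2
s = 2.30 × 10^-5 M
Check: s = 2.3 × 10^-5 ≪ 0.00541, so the approximation is valid.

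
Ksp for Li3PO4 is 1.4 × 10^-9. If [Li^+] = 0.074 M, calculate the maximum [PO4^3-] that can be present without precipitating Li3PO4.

Li3PO4(s) <=> 3 Li^+ + PO4^3-
Ksp = [Li^+]^3[PO4^3-]
Precipitation begins when Q = Ksp. With [Li^+] = 0.074 M:
1.4 × 10^-9 = (0.074)^3 × [PO4^3-]
[PO4^3-] = (1.4 × 10^-9 / 4.05 × 10^-4) = 3.5 × 10^-6 M

[PO4^3-] ≈ 3.5e-6 M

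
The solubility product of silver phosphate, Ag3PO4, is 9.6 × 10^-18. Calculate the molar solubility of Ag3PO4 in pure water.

s = 2.4 × 10^-5 M

Ag3PO4(s) ⇌ 3 Ag^+(aq) + PO4^3-(aq)
Ksp = [Ag^+]^3[PO4^3-]
If s mol/L of Ag3PO4 dissolves, [Ag^+] = 3s and [PO4^3-] = s.
Ksp = (3s)^3s = 27s^4
s = (9.6 × 10^-18 / 27)^(1/4) = 2.4 x 10^-5 M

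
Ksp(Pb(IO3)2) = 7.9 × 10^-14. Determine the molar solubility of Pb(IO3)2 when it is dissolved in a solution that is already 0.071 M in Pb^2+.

s = 5.3e-7 M

Pb(IO3)2(s) ⇌ Pb^2+ + 2 IO3^-
Ksp = [Pb^2+][IO3^-]^2
Let s be the molar solubility in this solution. [Pb^2+] = 0.071 + s ≈ 0.071, [IO3^-] = 2s (Ksp is small, so little additional dissolves).
Ksp ≈ 0.071 × (2s)^2
s = 5.3 × 10^-7 M
Check: s = 5.3 × 10^-7 ≪ 0.071, so the approximation is valid.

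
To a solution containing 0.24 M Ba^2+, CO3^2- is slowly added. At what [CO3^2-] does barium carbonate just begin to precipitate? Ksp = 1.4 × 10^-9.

BaCO3(s) ⇌ Ba^2+ + CO3^2-
Ksp = [Ba^2+][CO3^2-]
Precipitation begins when Q = Ksp. With [Ba^2+] = 0.24 M:
1.4 × 10^-9 = (0.24) × [CO3^2-]
[CO3^2-] = (1.4 × 10^-9 / 2.4 × 10^-1) = 5.8 x 10^-9 M

5.8 x 10^-9 M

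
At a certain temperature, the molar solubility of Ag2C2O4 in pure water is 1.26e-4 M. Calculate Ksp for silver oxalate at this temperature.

Ag2C2O4(s) <=> 2 Ag^+(aq) + C2O4^2-(aq)
For each mole of Ag2C2O4 that dissolves: [Ag^+] = 2s, [C2O4^2-] = s.
Ksp = [Ag^+]^2[C2O4^2-]
Substituting: Ksp = (2s)^2s = 4s^3
With s = 1.26 x 10^-4: Ksp = 8.00 x 10^-12

Ksp ≈ 8.00 × 10^-12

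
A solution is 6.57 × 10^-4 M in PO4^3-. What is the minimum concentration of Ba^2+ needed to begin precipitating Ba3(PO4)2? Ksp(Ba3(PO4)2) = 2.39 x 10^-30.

Ba3(PO4)2(s) ⇌ 3 Ba^2+ + 2 PO4^3-
Ksp = [Ba^2+]^3[PO4^3-]^2
Precipitation begins when Q = Ksp. With [PO4^3-] = 6.57 × 10^-4 M:
2.39 x 10^-30 = (6.57 × 10^-4)^2 × [Ba^2+]^3
[Ba^2+] = (2.39 x 10^-30 / 4.316 x 10^-7)^(1/3) = 1.77 x 10^-8 M

[Ba^2+] = 1.77 × 10^-8 M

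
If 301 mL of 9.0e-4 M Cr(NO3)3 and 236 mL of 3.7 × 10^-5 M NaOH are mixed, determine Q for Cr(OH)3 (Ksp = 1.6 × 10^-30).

2.2 × 10^-18

Total volume = 301 + 236 = 537 mL.
[Cr^3+] = 9.0 × 10^-4 × (301/537) = 5.04 × 10^-4 M
[OH^-] = 3.7 × 10^-5 × (236/537) = 1.63 x 10^-5 M
Cr(OH)3(s) <=> Cr^3+(aq) + 3 OH^-(aq), so Q = [Cr^3+][OH^-]^3
Q = (5.04 x 10^-4)(1.63 × 10^-5)^3 = 2.2 x 10^-18
Q > Ksp, so Cr(OH)3 will precipitate.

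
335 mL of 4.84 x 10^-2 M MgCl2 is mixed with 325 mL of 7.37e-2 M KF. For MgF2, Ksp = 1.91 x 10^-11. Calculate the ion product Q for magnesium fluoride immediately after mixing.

Q ≈ 3.24e-5

Total volume = 335 + 325 = 660 mL.
[Mg^2+] = 4.84 × 10^-2 × (335/660) = 2.457 × 10^-2 M
[F^-] = 7.37 × 10^-2 × (325/660) = 3.629 x 10^-2 M
MgF2(s) ⇌ Mg^2+(aq) + 2 F^-(aq), so Q = [Mg^2+][F^-]^2
Q = (2.457 × 10^-2)(3.629 x 10^-2)^2 = 3.24 x 10^-5
Q > Ksp, so MgF2 will precipitate.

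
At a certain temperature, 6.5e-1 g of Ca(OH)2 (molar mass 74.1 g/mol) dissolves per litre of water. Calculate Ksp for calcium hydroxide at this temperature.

Molar solubility s = (6.5 × 10^-1 g/L) / (74.1 g/mol) = 8.77 × 10^-3 M.
Ca(OH)2(s) <=> Ca^2+(aq) + 2 OH^-(aq)
If s mol/L of Ca(OH)2 dissolves, [Ca^2+] = s and [OH^-] = 2s.
Ksp = [Ca^2+][OH^-]^2
Ksp = s(2s)^2 = 4s^3
With s = 8.77 × 10^-3: Ksp = 2.7 x 10^-6

Ksp = 2.7 × 10^-6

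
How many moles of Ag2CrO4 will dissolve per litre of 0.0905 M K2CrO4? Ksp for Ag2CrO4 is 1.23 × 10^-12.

Ag2CrO4(s) ⇌ 2 Ag^+ + CrO4^2-
Ksp = [Ag^+]^2[CrO4^2-]
Let s be the molar solubility in this solution. [Ag^+] = 2s, [CrO4^2-] = 0.0905 + s ≈ 0.0905 (Ksp is small, so little additional dissolves).
Ksp ≈ (2s)^2 × 0.0905
s = 1.84 × 10^-6 M
Check: s = 1.8 × 10^-6 ≪ 0.0905, so the approximation is valid.

s ≈ 1.84 × 10^-6 M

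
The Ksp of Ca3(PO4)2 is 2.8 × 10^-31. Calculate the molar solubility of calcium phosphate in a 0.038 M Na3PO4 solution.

Ca3(PO4)2(s) ⇌ 3 Ca^2+ + 2 PO4^3-
Ksp = [Ca^2+]^3[PO4^3-]^2
Let s = moles of Ca3(PO4)2 that dissolve per litre. [Ca^2+] = 3s, [PO4^3-] = 0.038 + 2s ≈ 0.038 (Ksp is small, so little additional dissolves).
Ksp ≈ (3s)^3 × (0.038)^2
s = 1.9 × 10^-10 M
Check: 2s = 3.9 × 10^-10 ≪ 0.038, so the approximation is valid.

s = 1.9 × 10^-10 M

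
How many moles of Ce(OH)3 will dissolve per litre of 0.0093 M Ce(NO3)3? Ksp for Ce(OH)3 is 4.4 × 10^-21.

Ce(OH)3(s) ⇌ Ce^3+(aq) + 3 OH^-(aq)
Ksp = [Ce^3+][OH^-]^3
If s mol/L dissolves here, [Ce^3+] = 0.0093 + s ≈ 0.0093, [OH^-] = 3s (Ksp is small, so little additional dissolves).
Ksp ≈ 0.0093 × (3s)^3
s = 2.6 × 10^-7 M
Check: s = 2.6 × 10^-7 ≪ 0.0093, so the approximation is valid.

s = 2.6e-7 M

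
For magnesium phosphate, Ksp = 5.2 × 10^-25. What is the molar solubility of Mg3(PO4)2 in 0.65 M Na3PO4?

3.6 × 10^-9 M

Mg3(PO4)2(s) ⇌ 3 Mg^2+ + 2 PO4^3-
Ksp = [Mg^2+]^3[PO4^3-]^2
Let s = moles of Mg3(PO4)2 that dissolve per litre. [Mg^2+] = 3s, [PO4^3-] = 0.65 + 2s ≈ 0.65 (Ksp is small, so little additional dissolves).
Ksp ≈ (3s)^3 × (0.65)^2
s = 3.6 × 10^-9 M
Check: 2s = 7.1 × 10^-9 ≪ 0.65, so the approximation is valid.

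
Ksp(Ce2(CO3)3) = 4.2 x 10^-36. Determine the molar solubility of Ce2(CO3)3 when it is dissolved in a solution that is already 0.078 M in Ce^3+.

Ce2(CO3)3(s) <=> 2 Ce^3+(aq) + 3 CO3^2-(aq)
Ksp = [Ce^3+]^2[CO3^2-]^3
Let s be the molar solubility in this solution. [Ce^3+] = 0.078 + 2s ≈ 0.078, [CO3^2-] = 3s (since the Ce^3+ already present dominates).
Ksp ≈ (0.078)^2 × (3s)^3
s = 2.9 × 10^-12 M
Check: 2s = 5.9 × 10^-12 ≪ 0.078, so the approximation is valid.

2.9e-12 M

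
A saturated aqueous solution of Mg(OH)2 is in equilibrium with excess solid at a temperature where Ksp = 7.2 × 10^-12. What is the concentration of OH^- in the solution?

Mg(OH)2(s) ⇌ Mg^2+ + 2 OH^-
Ksp = [Mg^2+][OH^-]^2
Let s = molar solubility. Then [Mg^2+] = s and [OH^-] = 2s.
Substituting: Ksp = s(2s)^2 = 4s^3
Solving, s = (7.2 × 10^-12/4)^(1/3) = 1.22 x 10^-4 M
[OH^-] = 2s = 2.4 × 10^-4 M

[OH^-] = 2.4 x 10^-4 M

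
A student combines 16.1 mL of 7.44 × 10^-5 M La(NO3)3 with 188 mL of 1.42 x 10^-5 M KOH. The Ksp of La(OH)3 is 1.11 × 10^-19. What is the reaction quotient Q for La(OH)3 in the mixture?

Total volume = 16.1 + 188 = 204.1 mL.
[La^3+] = 7.44 × 10^-5 × (16.1/204.1) = 5.869 × 10^-6 M
[OH^-] = 1.42 × 10^-5 × (188/204.1) = 1.308 x 10^-5 M
La(OH)3(s) ⇌ La^3+(aq) + 3 OH^-(aq), so Q = [La^3+][OH^-]^3
Q = (5.869 x 10^-6)(1.308 x 10^-5)^3 = 1.31 × 10^-20
Q < Ksp, so no precipitate of La(OH)3 forms.

Q ≈ 1.31e-20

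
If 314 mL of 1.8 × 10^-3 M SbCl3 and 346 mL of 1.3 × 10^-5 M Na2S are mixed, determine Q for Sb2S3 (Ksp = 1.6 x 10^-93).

Q = 2.3 x 10^-22

Total volume = 314 + 346 = 660 mL.
[Sb^3+] = 1.8 × 10^-3 × (314/660) = 8.56 x 10^-4 M
[S^2-] = 1.3 × 10^-5 × (346/660) = 6.82 x 10^-6 M
Sb2S3(s) ⇌ 2 Sb^3+ + 3 S^2-, so Q = [Sb^3+]^2[S^2-]^3
Q = (8.56 x 10^-4)^2(6.82 x 10^-6)^3 = 2.3 × 10^-22
Q > Ksp, so Sb2S3 will precipitate.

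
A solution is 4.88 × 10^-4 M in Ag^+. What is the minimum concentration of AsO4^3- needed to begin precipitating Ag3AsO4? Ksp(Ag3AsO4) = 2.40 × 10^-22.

Ag3AsO4(s) <=> 3 Ag^+(aq) + AsO4^3-(aq)
Ksp = [Ag^+]^3[AsO4^3-]
Precipitation begins when Q = Ksp. With [Ag^+] = 4.88 × 10^-4 M:
2.40 × 10^-22 = (4.88 × 10^-4)^3 × [AsO4^3-]
[AsO4^3-] = (2.40 × 10^-22 / 1.162 × 10^-10) = 2.07 × 10^-12 M

[AsO4^3-] ≈ 2.07e-12 M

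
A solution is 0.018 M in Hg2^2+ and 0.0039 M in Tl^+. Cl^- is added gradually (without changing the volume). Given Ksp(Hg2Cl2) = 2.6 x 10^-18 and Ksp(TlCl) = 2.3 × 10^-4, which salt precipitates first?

Hg2Cl2

Each salt begins to precipitate when Q = Ksp, i.e. when [Cl^-] reaches its threshold.
For Hg2Cl2: 2.6 x 10^-18 = 0.018 × [Cl^-]^2  ⇒  [Cl^-] = 1.2 x 10^-8 M.
For TlCl: 2.3 × 10^-4 = 0.0039 × [Cl^-]  ⇒  [Cl^-] = 5.9 x 10^-2 M.
The salt with the lower threshold [Cl^-] precipitates first: Hg2Cl2.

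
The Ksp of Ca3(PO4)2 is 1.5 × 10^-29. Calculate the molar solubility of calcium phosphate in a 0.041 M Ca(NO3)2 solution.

Ca3(PO4)2(s) <=> 3 Ca^2+(aq) + 2 PO4^3-(aq)
Ksp = [Ca^2+]^3[PO4^3-]^2
Let s be the molar solubility in this solution. [Ca^2+] = 0.041 + 3s ≈ 0.041, [PO4^3-] = 2s (Ksp is small, so little additional dissolves).
Ksp ≈ (0.041)^3 × (2s)^2
s = 2.3 x 10^-13 M
Check: 3s = 7.0 × 10^-13 ≪ 0.041, so the approximation is valid.

s = 2.3e-13 M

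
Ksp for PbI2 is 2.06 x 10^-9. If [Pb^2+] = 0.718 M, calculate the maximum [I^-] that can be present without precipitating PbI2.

[I^-] = 5.36 × 10^-5 M

PbI2(s) ⇌ Pb^2+(aq) + 2 I^-(aq)
Ksp = [Pb^2+][I^-]^2
Precipitation begins when Q = Ksp. With [Pb^2+] = 0.718 M:
2.06 x 10^-9 = (0.718) × [I^-]^2
[I^-] = (2.06 x 10^-9 / 7.18 × 10^-1)^(1/2) = 5.36 x 10^-5 M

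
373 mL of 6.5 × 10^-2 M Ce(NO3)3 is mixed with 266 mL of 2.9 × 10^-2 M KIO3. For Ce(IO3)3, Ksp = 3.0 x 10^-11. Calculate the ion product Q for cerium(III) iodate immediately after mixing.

Total volume = 373 + 266 = 639 mL.
[Ce^3+] = 6.5 x 10^-2 × (373/639) = 3.79 × 10^-2 M
[IO3^-] = 2.9 × 10^-2 × (266/639) = 1.21 x 10^-2 M
Ce(IO3)3(s) <=> Ce^3+(aq) + 3 IO3^-(aq), so Q = [Ce^3+][IO3^-]^3
Q = (3.79 × 10^-2)(1.21 x 10^-2)^3 = 6.7 x 10^-8
Q > Ksp, so Ce(IO3)3 will precipitate.

6.7e-8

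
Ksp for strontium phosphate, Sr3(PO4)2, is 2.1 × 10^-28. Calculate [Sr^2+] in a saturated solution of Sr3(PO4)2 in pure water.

Sr3(PO4)2(s) <=> 3 Sr^2+ + 2 PO4^3-
Ksp = [Sr^2+]^3[PO4^3-]^2
For each mole of Sr3(PO4)2 that dissolves: [Sr^2+] = 3s, [PO4^3-] = 2s.
Ksp = (3s)^3(2s)^2 = 108s^5
s = (2.1 × 10^-28 / 108)^(1/5) = 1.14 × 10^-6 M
[Sr^2+] = 3s = 3.4 x 10^-6 M

[Sr^2+] = 3.4 × 10^-6 M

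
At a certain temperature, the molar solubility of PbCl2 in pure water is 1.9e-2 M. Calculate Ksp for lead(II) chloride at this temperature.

PbCl2(s) ⇌ Pb^2+(aq) + 2 Cl^-(aq)
For each mole of PbCl2 that dissolves: [Pb^2+] = s, [Cl^-] = 2s.
Ksp = [Pb^2+][Cl^-]^2
Substituting: Ksp = s(2s)^2 = 4s^3
Ksp = 4 × (1.9 × 10^-2)^3 = 2.7 × 10^-5

Ksp ≈ 2.7 x 10^-5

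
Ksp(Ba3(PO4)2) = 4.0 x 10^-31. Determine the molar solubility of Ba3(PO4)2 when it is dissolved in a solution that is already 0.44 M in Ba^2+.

Ba3(PO4)2(s) <=> 3 Ba^2+ + 2 PO4^3-
Ksp = [Ba^2+]^3[PO4^3-]^2
Let s = moles of Ba3(PO4)2 that dissolve per litre. [Ba^2+] = 0.44 + 3s ≈ 0.44, [PO4^3-] = 2s (since the Ba^2+ already present dominates).
Ksp ≈ (0.44)^3 × (2s)^2
s = 1.1 x 10^-15 M
Check: 3s = 3.3 x 10^-15 ≪ 0.44, so the approximation is valid.

1.1 x 10^-15 M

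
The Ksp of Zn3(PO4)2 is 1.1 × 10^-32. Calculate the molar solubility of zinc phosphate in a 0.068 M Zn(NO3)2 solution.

Zn3(PO4)2(s) ⇌ 3 Zn^2+(aq) + 2 PO4^3-(aq)
Ksp = [Zn^2+]^3[PO4^3-]^2
Let s = moles of Zn3(PO4)2 that dissolve per litre. [Zn^2+] = 0.068 + 3s ≈ 0.068, [PO4^3-] = 2s (since Zn^2+ from Zn(NO3)2 dominates).
Ksp ≈ (0.068)^3 × (2s)^2
s = 3.0 × 10^-15 M
Check: 3s = 8.9 × 10^-15 ≪ 0.068, so the approximation is valid.

s = 3.0e-15 M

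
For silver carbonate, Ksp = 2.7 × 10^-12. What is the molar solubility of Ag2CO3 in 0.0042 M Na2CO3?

s ≈ 1.3e-5 M

Ag2CO3(s) <=> 2 Ag^+(aq) + CO3^2-(aq)
Ksp = [Ag^+]^2[CO3^2-]
If s mol/L dissolves here, [Ag^+] = 2s, [CO3^2-] = 0.0042 + s ≈ 0.0042 (Ksp is small, so little additional dissolves).
Ksp ≈ (2s)^2 × 0.0042
s = 1.3 x 10^-5 M
Check: s = 1.3 x 10^-5 ≪ 0.0042, so the approximation is valid.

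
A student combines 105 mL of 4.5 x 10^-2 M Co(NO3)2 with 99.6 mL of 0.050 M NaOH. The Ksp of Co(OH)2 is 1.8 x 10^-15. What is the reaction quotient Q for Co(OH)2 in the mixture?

Q = 1.4 x 10^-5

Total volume = 105 + 99.6 = 204.6 mL.
[Co^2+] = 4.5 x 10^-2 × (105/204.6) = 2.31 × 10^-2 M
[OH^-] = 5.0 × 10^-2 × (99.6/204.6) = 2.43 × 10^-2 M
Co(OH)2(s) <=> Co^2+(aq) + 2 OH^-(aq), so Q = [Co^2+][OH^-]^2
Q = (2.31 × 10^-2)(2.43 × 10^-2)^2 = 1.4 × 10^-5
Q > Ksp, so Co(OH)2 will precipitate.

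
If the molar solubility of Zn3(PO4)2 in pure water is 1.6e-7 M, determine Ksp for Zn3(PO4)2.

Zn3(PO4)2(s) ⇌ 3 Zn^2+(aq) + 2 PO4^3-(aq)
With molar solubility s: [Zn^2+] = 3s, [PO4^3-] = 2s.
Ksp = [Zn^2+]^3[PO4^3-]^2
Substituting: Ksp = (3s)^3(2s)^2 = 108s^5
Ksp = 108 × (1.6 × 10^-7)^5 = 1.1 x 10^-32

Ksp ≈ 1.1e-32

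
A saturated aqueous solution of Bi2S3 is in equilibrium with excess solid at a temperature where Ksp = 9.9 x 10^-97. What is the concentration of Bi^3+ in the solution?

Bi2S3(s) <=> 2 Bi^3+ + 3 S^2-
Ksp = [Bi^3+]^2[S^2-]^3
If s mol/L of Bi2S3 dissolves, [Bi^3+] = 2s and [S^2-] = 3s.
Substituting: Ksp = (2s)^2(3s)^3 = 108s^5
s^5 = 9.9 x 10^-97 / 108, so s = 2.47 x 10^-20 M
[Bi^3+] = 2s = 4.9 × 10^-20 M

4.9 × 10^-20 M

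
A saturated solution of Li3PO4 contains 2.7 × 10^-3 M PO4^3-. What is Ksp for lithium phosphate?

Li3PO4(s) ⇌ 3 Li^+(aq) + PO4^3-(aq)
Stoichiometry gives [Li^+] = (3/1)[PO4^3-] = 8.10 x 10^-3 M.
Ksp = [Li^+]^3[PO4^3-]
Ksp = (8.10 x 10^-3)^3 × 2.7 × 10^-3 = 1.4 × 10^-9

Ksp = 1.4 × 10^-9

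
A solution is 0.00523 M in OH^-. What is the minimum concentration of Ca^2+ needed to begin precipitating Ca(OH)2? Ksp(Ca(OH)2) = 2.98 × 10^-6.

Ca(OH)2(s) <=> Ca^2+ + 2 OH^-
Ksp = [Ca^2+][OH^-]^2
Precipitation begins when Q = Ksp. With [OH^-] = 0.00523 M:
2.98 × 10^-6 = (0.00523)^2 × [Ca^2+]
[Ca^2+] = (2.98 × 10^-6 / 2.735 × 10^-5) = 1.09 x 10^-1 M

0.109 M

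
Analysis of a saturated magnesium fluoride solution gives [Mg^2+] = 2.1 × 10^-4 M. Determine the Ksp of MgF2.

MgF2(s) ⇌ Mg^2+(aq) + 2 F^-(aq)
Stoichiometry gives [F^-] = (2/1)[Mg^2+] = 4.20 x 10^-4 M.
Ksp = [Mg^2+][F^-]^2
Ksp = 2.1 x 10^-4 × (4.20 x 10^-4)^2 = 3.7 × 10^-11

Ksp = 3.7 × 10^-11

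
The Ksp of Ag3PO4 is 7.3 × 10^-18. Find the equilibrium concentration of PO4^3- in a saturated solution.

2.3 × 10^-5 M

Ag3PO4(s) ⇌ 3 Ag^+ + PO4^3-
Ksp = [Ag^+]^3[PO4^3-]
If s mol/L of Ag3PO4 dissolves, [Ag^+] = 3s and [PO4^3-] = s.
So Ksp = (3s)^3 × s = 27s^4
Solving, s = (7.3 × 10^-18/27)^(1/4) = 2.28 × 10^-5 M
[PO4^3-] = s = 2.3 × 10^-5 M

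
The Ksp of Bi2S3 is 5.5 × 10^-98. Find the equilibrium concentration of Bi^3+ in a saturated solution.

[Bi^3+] = 2.8 x 10^-20 M

Bi2S3(s) ⇌ 2 Bi^3+(aq) + 3 S^2-(aq)
Ksp = [Bi^3+]^2[S^2-]^3
Let s = molar solubility. Then [Bi^3+] = 2s and [S^2-] = 3s.
So Ksp = (2s)^2 × (3s)^3 = 108s^5
s = (5.5 × 10^-98 / 108)^(1/5) = 1.38 x 10^-20 M
[Bi^3+] = 2s = 2.8 × 10^-20 M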